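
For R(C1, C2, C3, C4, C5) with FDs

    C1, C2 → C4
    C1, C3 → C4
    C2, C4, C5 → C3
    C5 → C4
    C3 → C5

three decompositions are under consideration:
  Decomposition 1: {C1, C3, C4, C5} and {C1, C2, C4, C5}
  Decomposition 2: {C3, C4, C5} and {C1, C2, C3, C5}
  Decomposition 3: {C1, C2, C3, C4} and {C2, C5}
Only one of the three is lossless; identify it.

Decomposition 2

Decomposition 1: common = {C1, C4, C5}, closure = {C1, C4, C5} → lossy.
Decomposition 2: common = {C3, C5}, closure = {C3, C4, C5} → lossless.
Decomposition 3: common = {C2}, closure = {C2} → lossy.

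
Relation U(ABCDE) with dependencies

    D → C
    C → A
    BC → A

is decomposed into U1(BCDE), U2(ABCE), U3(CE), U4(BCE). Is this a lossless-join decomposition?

Yes

Chase test. Columns are ABCDE; row i has aⱼ where attribute j ∈ Ui, else bᵢⱼ.
Initial tableau (one row per fragment):
  row 1: b11 a2 a3 a4 a5
  row 2: a1 a2 a3 b24 a5
  row 3: b31 b32 a3 b34 a5
  row 4: b41 a2 a3 b44 a5
Rows 1 and 2 agree on C; apply C→A and equate their A entries.
Rows 1 and 3 agree on C; apply C→A and equate their A entries.
Rows 1 and 4 agree on C; apply C→A and equate their A entries.
Row 1 is now all distinguished symbols — the join is lossless.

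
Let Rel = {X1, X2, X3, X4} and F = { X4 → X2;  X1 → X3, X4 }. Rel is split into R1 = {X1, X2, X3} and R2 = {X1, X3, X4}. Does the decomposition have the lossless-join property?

Common attributes: R1 ∩ R2 = {X1, X3}.
Closure of {X1, X3}: X1 → X3, X4 applies, adding X4; X4 → X2 applies, adding X2. So (X1, X3)⁺ = {X1, X2, X3, X4}.
This closure contains every attribute of R1, so R1 ∩ R2 → R1. The join is lossless.

Yes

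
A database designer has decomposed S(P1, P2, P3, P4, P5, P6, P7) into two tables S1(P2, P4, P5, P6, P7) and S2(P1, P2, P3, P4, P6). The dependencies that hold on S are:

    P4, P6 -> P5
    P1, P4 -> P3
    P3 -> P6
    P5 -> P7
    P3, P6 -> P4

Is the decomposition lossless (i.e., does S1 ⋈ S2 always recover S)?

Common attributes: S1 ∩ S2 = {P2, P4, P6}.
Closure of {P2, P4, P6}: P4, P6 → P5 applies, adding P5; P5 → P7 applies, adding P7. So (P2, P4, P6)⁺ = {P2, P4, P5, P6, P7}.
This closure contains every attribute of S1, so S1 ∩ S2 → S1. The join is lossless.

Yes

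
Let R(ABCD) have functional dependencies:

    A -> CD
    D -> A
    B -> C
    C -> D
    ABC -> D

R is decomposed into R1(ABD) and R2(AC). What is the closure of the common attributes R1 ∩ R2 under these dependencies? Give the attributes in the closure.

R1 ∩ R2 = {A}.
A → CD applies, adding CD
Closure: {ACD}.

ACD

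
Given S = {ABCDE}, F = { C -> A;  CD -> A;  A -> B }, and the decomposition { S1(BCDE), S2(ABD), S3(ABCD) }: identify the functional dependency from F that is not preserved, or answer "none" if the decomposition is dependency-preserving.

C → A lies within S3.
CD → A lies within S3.
A → B lies within S2.
Every dependency is enforceable on the fragments, so the decomposition is dependency-preserving.

none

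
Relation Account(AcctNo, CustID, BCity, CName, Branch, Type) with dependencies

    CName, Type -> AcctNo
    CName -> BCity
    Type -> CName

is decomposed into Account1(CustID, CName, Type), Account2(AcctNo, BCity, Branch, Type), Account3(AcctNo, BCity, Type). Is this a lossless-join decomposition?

Chase test. Columns are AcctNo, CustID, BCity, CName, Branch, Type; row i has aⱼ where attribute j ∈ Accounti, else bᵢⱼ.
Initial tableau (one row per fragment):
  row 1: b11 a2 b13 a4 b15 a6
  row 2: a1 b22 a3 b24 a5 a6
  row 3: a1 b32 a3 b34 b35 a6
Rows 1 and 2 agree on Type; apply Type→CName and equate their CName entries.
Rows 1 and 3 agree on Type; apply Type→CName and equate their CName entries.
Rows 1 and 2 agree on CName, Type; apply CName, Type→AcctNo and equate their AcctNo entries.
Rows 1 and 2 agree on CName; apply CName→BCity and equate their BCity entries.
No row becomes fully distinguished — the join is lossy.

No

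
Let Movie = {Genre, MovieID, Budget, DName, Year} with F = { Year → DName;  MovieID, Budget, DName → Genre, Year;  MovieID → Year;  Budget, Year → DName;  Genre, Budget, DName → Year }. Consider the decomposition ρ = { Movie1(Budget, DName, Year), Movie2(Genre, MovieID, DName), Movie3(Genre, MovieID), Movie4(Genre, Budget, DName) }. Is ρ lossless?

No

Chase test. Columns are Genre, MovieID, Budget, DName, Year; row i has aⱼ where attribute j ∈ Moviei, else bᵢⱼ.
Initial tableau (one row per fragment):
  row 1: b11 b12 a3 a4 a5
  row 2: a1 a2 b23 a4 b25
  row 3: a1 a2 b33 b34 b35
  row 4: a1 b42 a3 a4 b45
Rows 2 and 3 agree on MovieID; apply MovieID→Year and equate their Year entries.
Rows 2 and 3 agree on Year; apply Year→DName and equate their DName entries.
No row becomes fully distinguished — the join is lossy.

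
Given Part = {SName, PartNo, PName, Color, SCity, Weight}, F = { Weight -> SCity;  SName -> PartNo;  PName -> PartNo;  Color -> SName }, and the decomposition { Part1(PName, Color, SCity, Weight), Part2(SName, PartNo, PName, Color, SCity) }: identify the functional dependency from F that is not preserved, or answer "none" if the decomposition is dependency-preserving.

none

Weight → SCity lies within Part1.
SName → PartNo lies within Part2.
PName → PartNo lies within Part2.
Color → SName lies within Part2.
Every dependency is enforceable on the fragments, so the decomposition is dependency-preserving.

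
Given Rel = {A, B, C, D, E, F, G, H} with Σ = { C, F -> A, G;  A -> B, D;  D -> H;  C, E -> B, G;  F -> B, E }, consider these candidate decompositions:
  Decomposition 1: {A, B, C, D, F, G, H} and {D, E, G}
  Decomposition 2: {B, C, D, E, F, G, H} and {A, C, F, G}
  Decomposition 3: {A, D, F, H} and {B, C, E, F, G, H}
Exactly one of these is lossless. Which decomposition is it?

Decomposition 2

Decomposition 1: common = {D, G}, closure = {D, G, H} → lossy.
Decomposition 2: common = {C, F, G}, closure = {A, B, C, D, E, F, G, H} → lossless.
Decomposition 3: common = {F, H}, closure = {B, E, F, H} → lossy.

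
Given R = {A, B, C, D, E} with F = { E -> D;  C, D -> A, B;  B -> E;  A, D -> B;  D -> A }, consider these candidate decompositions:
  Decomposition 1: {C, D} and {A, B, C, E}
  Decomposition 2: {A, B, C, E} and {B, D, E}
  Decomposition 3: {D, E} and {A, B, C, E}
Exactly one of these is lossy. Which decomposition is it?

Decomposition 1

Decomposition 1: common = {C}, closure = {C} → lossy.
Decomposition 2: common = {B, E}, closure = {A, B, D, E} → lossless.
Decomposition 3: common = {E}, closure = {A, B, D, E} → lossless.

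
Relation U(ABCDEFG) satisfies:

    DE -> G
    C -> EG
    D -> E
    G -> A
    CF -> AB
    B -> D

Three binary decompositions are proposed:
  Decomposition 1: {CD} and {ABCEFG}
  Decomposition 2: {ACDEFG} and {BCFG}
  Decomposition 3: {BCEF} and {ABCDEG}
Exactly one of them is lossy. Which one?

Decomposition 1: common = {C}, closure = {ACEG} → lossy.
Decomposition 2: common = {CFG}, closure = {ABCDEFG} → lossless.
Decomposition 3: common = {BCE}, closure = {ABCDEG} → lossless.

Decomposition 1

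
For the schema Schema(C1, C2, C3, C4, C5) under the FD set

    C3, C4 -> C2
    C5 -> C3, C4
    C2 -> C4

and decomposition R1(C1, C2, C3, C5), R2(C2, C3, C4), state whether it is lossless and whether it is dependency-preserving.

Lossless test: (C2, C3)⁺ = {C2, C3, C4}, which contains all of one fragment — lossless.
Dependency preservation: C5 → C3, C4 is not contained in any single fragment, but the restricted closure of its left-hand side across the fragments still reaches the right-hand side; the remaining FDs each lie inside some fragment. All dependencies are preserved.

lossless and dependency-preserving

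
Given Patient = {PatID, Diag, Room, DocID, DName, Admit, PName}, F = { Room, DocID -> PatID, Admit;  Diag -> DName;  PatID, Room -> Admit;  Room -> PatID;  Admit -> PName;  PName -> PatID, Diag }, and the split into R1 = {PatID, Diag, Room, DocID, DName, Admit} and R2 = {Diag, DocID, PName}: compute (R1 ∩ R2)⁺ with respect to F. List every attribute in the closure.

R1 ∩ R2 = {Diag, DocID}.
Diag → DName applies, adding DName
Closure: {Diag, DocID, DName}.

Diag, DocID, DName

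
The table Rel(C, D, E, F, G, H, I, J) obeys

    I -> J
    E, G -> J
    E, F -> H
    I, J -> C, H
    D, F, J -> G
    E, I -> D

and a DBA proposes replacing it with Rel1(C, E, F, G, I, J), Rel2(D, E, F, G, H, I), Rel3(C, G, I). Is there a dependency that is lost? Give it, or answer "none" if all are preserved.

Check D, F, J → G: no single fragment contains all of {D, F, G, J}, and the restricted closure of {D, F, J} across the fragments never reaches {G}.
I → J is preserved.
E, G → J is preserved.
E, F → H is preserved.
I, J → C, H is preserved.
E, I → D is preserved.

D, F, J -> G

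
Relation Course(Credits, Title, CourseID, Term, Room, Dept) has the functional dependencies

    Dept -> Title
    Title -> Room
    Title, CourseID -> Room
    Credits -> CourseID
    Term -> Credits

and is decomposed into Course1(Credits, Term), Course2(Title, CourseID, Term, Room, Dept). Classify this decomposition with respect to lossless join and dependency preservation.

lossless but not dependency-preserving

Lossless test: (Term)⁺ = {Credits, CourseID, Term}, which contains all of one fragment — lossless.
Dependency preservation: the restricted closure of {Credits} across the fragments never reaches {CourseID}, so Credits → CourseID cannot be enforced without a join — not preserved.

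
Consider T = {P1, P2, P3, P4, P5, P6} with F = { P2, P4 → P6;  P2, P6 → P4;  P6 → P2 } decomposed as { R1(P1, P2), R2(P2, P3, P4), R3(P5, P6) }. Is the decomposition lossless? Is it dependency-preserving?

Lossless test (chase): applying each FD to every pair of rows produces no changes in the tableau, so no row becomes fully distinguished — the join is lossy.
Dependency preservation: the restricted closure of {P2, P4} across the fragments never reaches {P6}, so P2, P4 → P6 cannot be enforced without a join — not preserved.

lossy and not dependency-preserving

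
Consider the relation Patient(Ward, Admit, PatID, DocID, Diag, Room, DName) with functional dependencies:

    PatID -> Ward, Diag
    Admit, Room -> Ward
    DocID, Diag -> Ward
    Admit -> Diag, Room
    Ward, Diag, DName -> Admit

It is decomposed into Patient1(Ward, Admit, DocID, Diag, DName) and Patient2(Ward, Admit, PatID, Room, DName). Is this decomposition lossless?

No

Common attributes: Patient1 ∩ Patient2 = {Ward, Admit, DName}.
Closure of {Ward, Admit, DName}: Admit → Diag, Room applies, adding Diag, Room. So (Ward, Admit, DName)⁺ = {Ward, Admit, Diag, Room, DName}.
The closure contains neither all of Patient1 = {Ward, Admit, DocID, Diag, DName} nor all of Patient2 = {Ward, Admit, PatID, Room, DName}, so the common attributes are not a superkey of either fragment. The join is lossy.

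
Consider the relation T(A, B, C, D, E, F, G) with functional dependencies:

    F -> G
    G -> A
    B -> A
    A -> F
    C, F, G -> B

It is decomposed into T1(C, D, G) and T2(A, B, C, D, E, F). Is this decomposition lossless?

Common attributes: T1 ∩ T2 = {C, D}.
No dependency enlarges {C, D}, so (C, D)⁺ = {C, D}.
The closure contains neither all of T1 = {C, D, G} nor all of T2 = {A, B, C, D, E, F}, so the common attributes are not a superkey of either fragment. The join is lossy.

No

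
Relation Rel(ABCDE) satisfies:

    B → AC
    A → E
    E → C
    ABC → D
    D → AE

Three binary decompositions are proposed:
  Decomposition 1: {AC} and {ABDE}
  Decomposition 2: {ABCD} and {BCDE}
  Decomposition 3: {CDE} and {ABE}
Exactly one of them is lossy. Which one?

Decomposition 1: common = {A}, closure = {ACE} → lossless.
Decomposition 2: common = {BCD}, closure = {ABCDE} → lossless.
Decomposition 3: common = {E}, closure = {CE} → lossy.

Decomposition 3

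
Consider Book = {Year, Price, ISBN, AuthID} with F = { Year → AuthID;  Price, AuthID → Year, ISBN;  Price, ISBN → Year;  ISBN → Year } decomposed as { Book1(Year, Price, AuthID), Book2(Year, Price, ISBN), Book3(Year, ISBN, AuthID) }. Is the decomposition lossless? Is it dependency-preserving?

lossless and dependency-preserving

Lossless test (chase): Rows 1 and 2 agree on Year; apply Year→AuthID and equate their AuthID entries. Rows 1 and 2 agree on Price, AuthID; apply Price, AuthID→Year, ISBN and equate their Year, ISBN entries. Row 1 is now all distinguished symbols — the join is lossless.
Dependency preservation: Price, AuthID → Year, ISBN is not contained in any single fragment, but the restricted closure of its left-hand side across the fragments still reaches the right-hand side; the remaining FDs each lie inside some fragment. All dependencies are preserved.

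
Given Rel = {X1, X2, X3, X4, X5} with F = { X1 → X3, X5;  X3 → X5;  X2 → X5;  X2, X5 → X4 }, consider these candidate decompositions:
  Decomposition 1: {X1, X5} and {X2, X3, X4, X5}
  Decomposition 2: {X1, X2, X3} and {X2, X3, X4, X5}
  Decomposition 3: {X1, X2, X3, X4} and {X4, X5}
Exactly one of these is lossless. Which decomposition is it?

Decomposition 2

Decomposition 1: common = {X5}, closure = {X5} → lossy.
Decomposition 2: common = {X2, X3}, closure = {X2, X3, X4, X5} → lossless.
Decomposition 3: common = {X4}, closure = {X4} → lossy.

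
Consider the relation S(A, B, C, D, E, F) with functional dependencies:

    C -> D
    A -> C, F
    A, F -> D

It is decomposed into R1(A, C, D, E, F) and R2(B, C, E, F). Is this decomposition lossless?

Common attributes: R1 ∩ R2 = {C, E, F}.
Closure of {C, E, F}: C → D applies, adding D. So (C, E, F)⁺ = {C, D, E, F}.
The closure contains neither all of R1 = {A, C, D, E, F} nor all of R2 = {B, C, E, F}, so the common attributes are not a superkey of either fragment. The join is lossy.

No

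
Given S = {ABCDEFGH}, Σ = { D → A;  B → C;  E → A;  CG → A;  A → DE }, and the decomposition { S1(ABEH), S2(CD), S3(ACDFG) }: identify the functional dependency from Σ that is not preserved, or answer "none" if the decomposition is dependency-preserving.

B → C

Check B → C: no single fragment contains all of {BC}, and the restricted closure of {B} across the fragments never reaches {C}.
D → A is preserved.
E → A is preserved.
CG → A is preserved.
A → DE is preserved.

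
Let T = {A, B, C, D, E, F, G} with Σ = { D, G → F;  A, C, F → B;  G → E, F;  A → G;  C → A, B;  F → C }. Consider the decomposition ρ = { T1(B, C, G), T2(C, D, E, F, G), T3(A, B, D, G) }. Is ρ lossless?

Chase test. Columns are A, B, C, D, E, F, G; row i has aⱼ where attribute j ∈ Ti, else bᵢⱼ.
Initial tableau (one row per fragment):
  row 1: b11 a2 a3 b14 b15 b16 a7
  row 2: b21 b22 a3 a4 a5 a6 a7
  row 3: a1 a2 b33 a4 b35 b36 a7
Rows 2 and 3 agree on D, G; apply D, G→F and equate their F entries.
Rows 1 and 2 agree on G; apply G→E, F and equate their E, F entries.
Rows 1 and 3 agree on G; apply G→E, F and equate their E, F entries.
Rows 1 and 2 agree on C; apply C→A, B and equate their A, B entries.
Rows 1 and 3 agree on F; apply F→C and equate their C entries.
Rows 1 and 3 agree on C; apply C→A, B and equate their A, B entries.
Row 2 is now all distinguished symbols — the join is lossless.

Yes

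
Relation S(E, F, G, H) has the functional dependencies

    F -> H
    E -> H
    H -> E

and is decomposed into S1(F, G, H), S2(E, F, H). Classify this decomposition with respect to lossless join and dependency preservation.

lossless and dependency-preserving

Lossless test: (F, H)⁺ = {E, F, H}, which contains all of one fragment — lossless.
Dependency preservation: every FD's attributes lie within a single fragment, so each can be enforced locally — preserved.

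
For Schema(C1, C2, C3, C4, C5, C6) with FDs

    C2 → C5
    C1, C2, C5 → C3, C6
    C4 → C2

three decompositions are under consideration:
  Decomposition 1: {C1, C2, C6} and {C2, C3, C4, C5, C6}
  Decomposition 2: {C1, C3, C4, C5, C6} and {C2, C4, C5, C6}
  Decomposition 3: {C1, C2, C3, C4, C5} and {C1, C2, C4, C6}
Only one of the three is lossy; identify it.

Decomposition 1

Decomposition 1: common = {C2, C6}, closure = {C2, C5, C6} → lossy.
Decomposition 2: common = {C4, C5, C6}, closure = {C2, C4, C5, C6} → lossless.
Decomposition 3: common = {C1, C2, C4}, closure = {C1, C2, C3, C4, C5, C6} → lossless.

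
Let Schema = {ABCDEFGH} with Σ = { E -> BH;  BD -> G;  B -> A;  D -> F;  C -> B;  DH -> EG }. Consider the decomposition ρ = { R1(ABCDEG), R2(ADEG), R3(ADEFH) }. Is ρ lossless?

Chase test. Columns are ABCDEFGH; row i has aⱼ where attribute j ∈ Ri, else bᵢⱼ.
Initial tableau (one row per fragment):
  row 1: a1 a2 a3 a4 a5 b16 a7 b18
  row 2: a1 b22 b23 a4 a5 b26 a7 b28
  row 3: a1 b32 b33 a4 a5 a6 b37 a8
Rows 1 and 2 agree on E; apply E→BH and equate their BH entries.
Rows 1 and 3 agree on E; apply E→BH and equate their BH entries.
Rows 1 and 3 agree on BD; apply BD→G and equate their G entries.
Rows 1 and 2 agree on D; apply D→F and equate their F entries.
Rows 1 and 3 agree on D; apply D→F and equate their F entries.
Row 1 is now all distinguished symbols — the join is lossless.

Yes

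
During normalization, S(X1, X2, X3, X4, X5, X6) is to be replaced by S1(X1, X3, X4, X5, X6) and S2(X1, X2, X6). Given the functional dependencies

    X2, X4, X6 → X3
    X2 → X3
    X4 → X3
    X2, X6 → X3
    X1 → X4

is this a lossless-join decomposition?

Common attributes: S1 ∩ S2 = {X1, X6}.
Closure of {X1, X6}: X1 → X4 applies, adding X4; X4 → X3 applies, adding X3. So (X1, X6)⁺ = {X1, X3, X4, X6}.
The closure contains neither all of S1 = {X1, X3, X4, X5, X6} nor all of S2 = {X1, X2, X6}, so the common attributes are not a superkey of either fragment. The join is lossy.

No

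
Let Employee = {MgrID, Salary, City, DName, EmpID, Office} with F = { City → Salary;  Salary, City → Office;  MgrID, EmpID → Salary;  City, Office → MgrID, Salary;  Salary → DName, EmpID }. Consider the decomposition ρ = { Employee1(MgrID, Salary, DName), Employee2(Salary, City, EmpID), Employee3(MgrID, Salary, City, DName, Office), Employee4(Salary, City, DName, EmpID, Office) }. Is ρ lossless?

Chase test. Columns are MgrID, Salary, City, DName, EmpID, Office; row i has aⱼ where attribute j ∈ Employeei, else bᵢⱼ.
Initial tableau (one row per fragment):
  row 1: a1 a2 b13 a4 b15 b16
  row 2: b21 a2 a3 b24 a5 b26
  row 3: a1 a2 a3 a4 b35 a6
  row 4: b41 a2 a3 a4 a5 a6
Rows 2 and 3 agree on Salary, City; apply Salary, City→Office and equate their Office entries.
Rows 2 and 3 agree on City, Office; apply City, Office→MgrID, Salary and equate their MgrID, Salary entries.
Rows 2 and 4 agree on City, Office; apply City, Office→MgrID, Salary and equate their MgrID, Salary entries.
Rows 1 and 2 agree on Salary; apply Salary→DName, EmpID and equate their DName, EmpID entries.
Rows 1 and 3 agree on Salary; apply Salary→DName, EmpID and equate their DName, EmpID entries.
Row 2 is now all distinguished symbols — the join is lossless.

Yes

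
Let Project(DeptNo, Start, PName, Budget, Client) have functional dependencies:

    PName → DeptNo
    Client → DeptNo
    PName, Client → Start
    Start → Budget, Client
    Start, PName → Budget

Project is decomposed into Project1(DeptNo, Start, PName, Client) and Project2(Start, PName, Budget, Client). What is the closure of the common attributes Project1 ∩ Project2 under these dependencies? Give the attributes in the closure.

Project1 ∩ Project2 = {Start, PName, Client}.
PName → DeptNo applies, adding DeptNo
Start → Budget, Client applies, adding Budget
Closure: {DeptNo, Start, PName, Budget, Client}.

DeptNo, Start, PName, Budget, Client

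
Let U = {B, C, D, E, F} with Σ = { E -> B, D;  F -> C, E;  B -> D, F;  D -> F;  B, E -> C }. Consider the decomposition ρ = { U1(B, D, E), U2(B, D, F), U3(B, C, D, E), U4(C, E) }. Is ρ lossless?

Chase test. Columns are B, C, D, E, F; row i has aⱼ where attribute j ∈ Ui, else bᵢⱼ.
Initial tableau (one row per fragment):
  row 1: a1 b12 a3 a4 b15
  row 2: a1 b22 a3 b24 a5
  row 3: a1 a2 a3 a4 b35
  row 4: b41 a2 b43 a4 b45
Rows 1 and 4 agree on E; apply E→B, D and equate their B, D entries.
Rows 1 and 2 agree on B; apply B→D, F and equate their D, F entries.
Rows 1 and 3 agree on B; apply B→D, F and equate their D, F entries.
Rows 1 and 4 agree on B; apply B→D, F and equate their D, F entries.
Rows 1 and 3 agree on B, E; apply B, E→C and equate their C entries.
Rows 1 and 2 agree on F; apply F→C, E and equate their C, E entries.
Row 1 is now all distinguished symbols — the join is lossless.

Yes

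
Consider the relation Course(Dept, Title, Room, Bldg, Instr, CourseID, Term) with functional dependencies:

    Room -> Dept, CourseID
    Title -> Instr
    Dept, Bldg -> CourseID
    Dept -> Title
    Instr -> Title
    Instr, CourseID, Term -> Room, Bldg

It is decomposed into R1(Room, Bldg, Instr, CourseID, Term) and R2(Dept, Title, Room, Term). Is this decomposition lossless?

Yes

Common attributes: R1 ∩ R2 = {Room, Term}.
Closure of {Room, Term}: Room → Dept, CourseID applies, adding Dept, CourseID; Dept → Title applies, adding Title; Title → Instr applies, adding Instr; Instr, CourseID, Term → Room, Bldg applies, adding Bldg. So (Room, Term)⁺ = {Dept, Title, Room, Bldg, Instr, CourseID, Term}.
This closure contains every attribute of R1, so R1 ∩ R2 → R1. The join is lossless.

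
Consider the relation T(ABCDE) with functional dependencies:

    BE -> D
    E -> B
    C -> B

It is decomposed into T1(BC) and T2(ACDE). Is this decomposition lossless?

Common attributes: T1 ∩ T2 = {C}.
Closure of {C}: C → B applies, adding B. So (C)⁺ = {BC}.
This closure contains every attribute of T1, so T1 ∩ T2 → T1. The join is lossless.

Yes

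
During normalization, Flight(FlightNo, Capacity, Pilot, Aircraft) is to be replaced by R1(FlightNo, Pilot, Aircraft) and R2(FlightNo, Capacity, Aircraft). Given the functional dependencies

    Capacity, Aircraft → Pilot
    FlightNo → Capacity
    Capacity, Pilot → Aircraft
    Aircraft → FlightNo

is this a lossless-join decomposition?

Common attributes: R1 ∩ R2 = {FlightNo, Aircraft}.
Closure of {FlightNo, Aircraft}: FlightNo → Capacity applies, adding Capacity; Capacity, Aircraft → Pilot applies, adding Pilot. So (FlightNo, Aircraft)⁺ = {FlightNo, Capacity, Pilot, Aircraft}.
This closure contains every attribute of R1, so R1 ∩ R2 → R1. The join is lossless.

Yes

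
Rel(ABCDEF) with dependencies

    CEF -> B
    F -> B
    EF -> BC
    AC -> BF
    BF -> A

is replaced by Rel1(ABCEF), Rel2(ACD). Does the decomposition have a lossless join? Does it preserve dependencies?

Lossless test: (AC)⁺ = {ABCF}, which is a superkey of neither fragment — lossy.
Dependency preservation: every FD's attributes lie within a single fragment, so each can be enforced locally — preserved.

lossy but dependency-preserving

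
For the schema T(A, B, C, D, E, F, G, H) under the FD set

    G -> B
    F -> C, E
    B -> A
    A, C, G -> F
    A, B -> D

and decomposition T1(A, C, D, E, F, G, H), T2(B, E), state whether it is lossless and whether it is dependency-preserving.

Lossless test: (E)⁺ = {E}, which is a superkey of neither fragment — lossy.
Dependency preservation: the restricted closure of {G} across the fragments never reaches {B}, so G → B cannot be enforced without a join — not preserved.

lossy and not dependency-preserving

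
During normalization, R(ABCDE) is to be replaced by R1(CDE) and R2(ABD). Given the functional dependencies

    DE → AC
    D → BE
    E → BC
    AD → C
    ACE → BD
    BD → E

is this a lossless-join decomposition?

Yes

Common attributes: R1 ∩ R2 = {D}.
Closure of {D}: D → BE applies, adding BE; E → BC applies, adding C; DE → AC applies, adding A. So (D)⁺ = {ABCDE}.
This closure contains every attribute of R1, so R1 ∩ R2 → R1. The join is lossless.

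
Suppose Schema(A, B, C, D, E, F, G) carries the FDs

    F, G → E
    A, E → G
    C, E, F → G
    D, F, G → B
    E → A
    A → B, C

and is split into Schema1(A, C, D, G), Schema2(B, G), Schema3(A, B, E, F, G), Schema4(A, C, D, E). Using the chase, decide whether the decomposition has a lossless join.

Chase test. Columns are A, B, C, D, E, F, G; row i has aⱼ where attribute j ∈ Schemai, else bᵢⱼ.
Initial tableau (one row per fragment):
  row 1: a1 b12 a3 a4 b15 b16 a7
  row 2: b21 a2 b23 b24 b25 b26 a7
  row 3: a1 a2 b33 b34 a5 a6 a7
  row 4: a1 b42 a3 a4 a5 b46 b47
Rows 3 and 4 agree on A, E; apply A, E→G and equate their G entries.
Rows 1 and 3 agree on A; apply A→B, C and equate their B, C entries.
Rows 1 and 4 agree on A; apply A→B, C and equate their B, C entries.
No row becomes fully distinguished — the join is lossy.

No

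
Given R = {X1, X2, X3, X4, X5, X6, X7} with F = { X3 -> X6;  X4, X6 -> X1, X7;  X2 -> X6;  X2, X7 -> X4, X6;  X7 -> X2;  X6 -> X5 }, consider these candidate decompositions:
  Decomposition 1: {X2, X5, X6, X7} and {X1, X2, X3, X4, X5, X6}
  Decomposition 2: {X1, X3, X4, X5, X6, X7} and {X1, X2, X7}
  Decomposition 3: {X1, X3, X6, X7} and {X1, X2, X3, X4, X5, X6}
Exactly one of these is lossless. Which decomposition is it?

Decomposition 1: common = {X2, X5, X6}, closure = {X2, X5, X6} → lossy.
Decomposition 2: common = {X1, X7}, closure = {X1, X2, X4, X5, X6, X7} → lossless.
Decomposition 3: common = {X1, X3, X6}, closure = {X1, X3, X5, X6} → lossy.

Decomposition 2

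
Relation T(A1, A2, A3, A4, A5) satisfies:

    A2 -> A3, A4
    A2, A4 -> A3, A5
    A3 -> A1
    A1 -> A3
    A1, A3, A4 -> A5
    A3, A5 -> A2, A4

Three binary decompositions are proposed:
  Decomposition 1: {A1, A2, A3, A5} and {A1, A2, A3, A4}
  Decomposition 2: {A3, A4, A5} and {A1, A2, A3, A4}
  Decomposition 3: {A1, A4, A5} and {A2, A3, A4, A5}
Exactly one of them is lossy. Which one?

Decomposition 1: common = {A1, A2, A3}, closure = {A1, A2, A3, A4, A5} → lossless.
Decomposition 2: common = {A3, A4}, closure = {A1, A2, A3, A4, A5} → lossless.
Decomposition 3: common = {A4, A5}, closure = {A4, A5} → lossy.

Decomposition 3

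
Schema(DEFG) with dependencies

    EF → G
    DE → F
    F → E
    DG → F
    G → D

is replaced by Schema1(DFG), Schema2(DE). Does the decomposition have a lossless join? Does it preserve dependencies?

Lossless test: (D)⁺ = {D}, which is a superkey of neither fragment — lossy.
Dependency preservation: the restricted closure of {DE} across the fragments never reaches {F}, so DE → F cannot be enforced without a join — not preserved.

lossy and not dependency-preserving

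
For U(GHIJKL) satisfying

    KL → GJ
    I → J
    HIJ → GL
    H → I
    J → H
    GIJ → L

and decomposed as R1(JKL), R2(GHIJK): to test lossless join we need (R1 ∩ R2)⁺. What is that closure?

GHIJKL

R1 ∩ R2 = {JK}.
J → H applies, adding H
H → I applies, adding I
HIJ → GL applies, adding GL
Closure: {GHIJKL}.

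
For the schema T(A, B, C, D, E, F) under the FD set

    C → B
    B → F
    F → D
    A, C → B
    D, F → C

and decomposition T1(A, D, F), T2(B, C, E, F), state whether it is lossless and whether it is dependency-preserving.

Lossless test: (F)⁺ = {B, C, D, F}, which is a superkey of neither fragment — lossy.
Dependency preservation: A, C → B; D, F → C are not contained in any single fragment, but the restricted closure of each left-hand side across the fragments still reaches the right-hand side; the remaining FDs each lie inside some fragment. All dependencies are preserved.

lossy but dependency-preserving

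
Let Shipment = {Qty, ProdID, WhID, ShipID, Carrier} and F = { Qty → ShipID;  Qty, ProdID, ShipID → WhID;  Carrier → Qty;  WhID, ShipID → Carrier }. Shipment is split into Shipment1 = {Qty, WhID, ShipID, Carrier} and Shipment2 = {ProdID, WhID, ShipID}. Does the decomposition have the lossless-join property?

Yes

Common attributes: Shipment1 ∩ Shipment2 = {WhID, ShipID}.
Closure of {WhID, ShipID}: WhID, ShipID → Carrier applies, adding Carrier; Carrier → Qty applies, adding Qty. So (WhID, ShipID)⁺ = {Qty, WhID, ShipID, Carrier}.
This closure contains every attribute of Shipment1, so Shipment1 ∩ Shipment2 → Shipment1. The join is lossless.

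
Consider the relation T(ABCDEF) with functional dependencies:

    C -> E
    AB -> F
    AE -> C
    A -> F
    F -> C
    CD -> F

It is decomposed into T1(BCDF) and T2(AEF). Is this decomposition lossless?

No

Common attributes: T1 ∩ T2 = {F}.
Closure of {F}: F → C applies, adding C; C → E applies, adding E. So (F)⁺ = {CEF}.
The closure contains neither all of T1 = {BCDF} nor all of T2 = {AEF}, so the common attributes are not a superkey of either fragment. The join is lossy.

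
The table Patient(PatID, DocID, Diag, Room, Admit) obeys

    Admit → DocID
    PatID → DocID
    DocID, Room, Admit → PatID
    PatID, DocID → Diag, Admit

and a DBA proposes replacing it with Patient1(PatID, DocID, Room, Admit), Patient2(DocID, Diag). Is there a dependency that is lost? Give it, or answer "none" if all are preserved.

Check PatID, DocID → Diag, Admit: no single fragment contains all of {PatID, DocID, Diag, Admit}, and the restricted closure of {PatID, DocID} across the fragments never reaches {Diag, Admit}.
Admit → DocID is preserved.
PatID → DocID is preserved.
DocID, Room, Admit → PatID is preserved.

PatID, DocID → Diag, Admit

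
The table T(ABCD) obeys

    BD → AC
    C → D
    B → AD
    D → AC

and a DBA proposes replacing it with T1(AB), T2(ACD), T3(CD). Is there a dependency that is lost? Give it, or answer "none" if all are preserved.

B → AD

Check B → AD: no single fragment contains all of {ABD}, and the restricted closure of {B} across the fragments never reaches {AD}.
BD → AC is preserved.
C → D is preserved.
D → AC is preserved.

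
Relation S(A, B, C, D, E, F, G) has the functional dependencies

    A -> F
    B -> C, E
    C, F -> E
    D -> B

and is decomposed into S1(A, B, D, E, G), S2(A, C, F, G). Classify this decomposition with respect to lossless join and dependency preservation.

lossy and not dependency-preserving

Lossless test: (A, G)⁺ = {A, F, G}, which is a superkey of neither fragment — lossy.
Dependency preservation: the restricted closure of {B} across the fragments never reaches {C, E}, so B → C, E cannot be enforced without a join — not preserved.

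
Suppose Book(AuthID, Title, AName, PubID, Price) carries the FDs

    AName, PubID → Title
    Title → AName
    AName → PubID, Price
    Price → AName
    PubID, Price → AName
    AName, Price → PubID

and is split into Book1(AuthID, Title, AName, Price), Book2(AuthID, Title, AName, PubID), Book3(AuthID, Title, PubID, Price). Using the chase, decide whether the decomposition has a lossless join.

Chase test. Columns are AuthID, Title, AName, PubID, Price; row i has aⱼ where attribute j ∈ Booki, else bᵢⱼ.
Initial tableau (one row per fragment):
  row 1: a1 a2 a3 b14 a5
  row 2: a1 a2 a3 a4 b25
  row 3: a1 a2 b33 a4 a5
Rows 1 and 3 agree on Title; apply Title→AName and equate their AName entries.
Rows 1 and 2 agree on AName; apply AName→PubID, Price and equate their PubID, Price entries.
Row 1 is now all distinguished symbols — the join is lossless.

Yes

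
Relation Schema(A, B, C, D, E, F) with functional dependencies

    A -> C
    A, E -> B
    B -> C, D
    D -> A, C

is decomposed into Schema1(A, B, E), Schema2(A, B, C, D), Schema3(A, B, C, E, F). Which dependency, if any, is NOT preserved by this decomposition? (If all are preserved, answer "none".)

none

A → C lies within Schema2.
A, E → B lies within Schema1.
B → C, D lies within Schema2.
D → A, C lies within Schema2.
Every dependency is enforceable on the fragments, so the decomposition is dependency-preserving.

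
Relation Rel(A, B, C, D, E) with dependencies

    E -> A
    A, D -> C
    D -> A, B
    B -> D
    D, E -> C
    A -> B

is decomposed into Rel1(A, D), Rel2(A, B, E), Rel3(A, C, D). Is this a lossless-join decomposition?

Chase test. Columns are A, B, C, D, E; row i has aⱼ where attribute j ∈ Reli, else bᵢⱼ.
Initial tableau (one row per fragment):
  row 1: a1 b12 b13 a4 b15
  row 2: a1 a2 b23 b24 a5
  row 3: a1 b32 a3 a4 b35
Rows 1 and 3 agree on A, D; apply A, D→C and equate their C entries.
Rows 1 and 3 agree on D; apply D→A, B and equate their A, B entries.
Rows 1 and 2 agree on A; apply A→B and equate their B entries.
Rows 1 and 2 agree on B; apply B→D and equate their D entries.
Rows 1 and 2 agree on A, D; apply A, D→C and equate their C entries.
Row 2 is now all distinguished symbols — the join is lossless.

Yes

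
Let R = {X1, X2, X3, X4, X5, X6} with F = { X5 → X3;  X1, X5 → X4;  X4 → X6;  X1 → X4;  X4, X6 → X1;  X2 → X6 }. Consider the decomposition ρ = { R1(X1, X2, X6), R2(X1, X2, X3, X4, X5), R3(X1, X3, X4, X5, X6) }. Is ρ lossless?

Yes

Chase test. Columns are X1, X2, X3, X4, X5, X6; row i has aⱼ where attribute j ∈ Ri, else bᵢⱼ.
Initial tableau (one row per fragment):
  row 1: a1 a2 b13 b14 b15 a6
  row 2: a1 a2 a3 a4 a5 b26
  row 3: a1 b32 a3 a4 a5 a6
Rows 2 and 3 agree on X4; apply X4→X6 and equate their X6 entries.
Rows 1 and 2 agree on X1; apply X1→X4 and equate their X4 entries.
Row 2 is now all distinguished symbols — the join is lossless.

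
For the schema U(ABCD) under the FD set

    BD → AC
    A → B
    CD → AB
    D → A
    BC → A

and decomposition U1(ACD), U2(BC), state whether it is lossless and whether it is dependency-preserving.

Lossless test: (C)⁺ = {C}, which is a superkey of neither fragment — lossy.
Dependency preservation: the restricted closure of {A} across the fragments never reaches {B}, so A → B cannot be enforced without a join — not preserved.

lossy and not dependency-preserving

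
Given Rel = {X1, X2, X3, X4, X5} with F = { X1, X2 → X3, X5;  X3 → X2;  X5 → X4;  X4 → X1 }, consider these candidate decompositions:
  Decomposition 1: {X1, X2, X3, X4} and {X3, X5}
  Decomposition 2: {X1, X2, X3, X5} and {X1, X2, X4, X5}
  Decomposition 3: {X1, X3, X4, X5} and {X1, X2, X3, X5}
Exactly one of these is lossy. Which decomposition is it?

Decomposition 1

Decomposition 1: common = {X3}, closure = {X2, X3} → lossy.
Decomposition 2: common = {X1, X2, X5}, closure = {X1, X2, X3, X4, X5} → lossless.
Decomposition 3: common = {X1, X3, X5}, closure = {X1, X2, X3, X4, X5} → lossless.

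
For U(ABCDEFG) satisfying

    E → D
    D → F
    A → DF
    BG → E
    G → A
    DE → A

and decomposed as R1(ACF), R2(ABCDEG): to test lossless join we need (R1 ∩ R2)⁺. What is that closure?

ACDF

R1 ∩ R2 = {AC}.
A → DF applies, adding DF
Closure: {ACDF}.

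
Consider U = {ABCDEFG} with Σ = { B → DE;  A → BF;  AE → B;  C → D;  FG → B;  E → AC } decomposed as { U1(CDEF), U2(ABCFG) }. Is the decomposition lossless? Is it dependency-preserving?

lossy and not dependency-preserving

Lossless test: (CF)⁺ = {CDF}, which is a superkey of neither fragment — lossy.
Dependency preservation: the restricted closure of {B} across the fragments never reaches {DE}, so B → DE cannot be enforced without a join — not preserved.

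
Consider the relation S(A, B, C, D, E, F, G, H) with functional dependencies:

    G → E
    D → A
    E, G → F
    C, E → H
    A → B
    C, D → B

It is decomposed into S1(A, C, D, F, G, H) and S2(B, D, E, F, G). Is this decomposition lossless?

Common attributes: S1 ∩ S2 = {D, F, G}.
Closure of {D, F, G}: G → E applies, adding E; D → A applies, adding A; A → B applies, adding B. So (D, F, G)⁺ = {A, B, D, E, F, G}.
This closure contains every attribute of S2, so S1 ∩ S2 → S2. The join is lossless.

Yes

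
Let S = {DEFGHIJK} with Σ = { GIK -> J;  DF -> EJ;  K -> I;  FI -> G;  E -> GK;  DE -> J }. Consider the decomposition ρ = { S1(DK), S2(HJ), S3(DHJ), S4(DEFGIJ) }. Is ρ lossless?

Chase test. Columns are DEFGHIJK; row i has aⱼ where attribute j ∈ Si, else bᵢⱼ.
Initial tableau (one row per fragment):
  row 1: a1 b12 b13 b14 b15 b16 b17 a8
  row 2: b21 b22 b23 b24 a5 b26 a7 b28
  row 3: a1 b32 b33 b34 a5 b36 a7 b38
  row 4: a1 a2 a3 a4 b45 a6 a7 b48
No row becomes fully distinguished — the join is lossy.

No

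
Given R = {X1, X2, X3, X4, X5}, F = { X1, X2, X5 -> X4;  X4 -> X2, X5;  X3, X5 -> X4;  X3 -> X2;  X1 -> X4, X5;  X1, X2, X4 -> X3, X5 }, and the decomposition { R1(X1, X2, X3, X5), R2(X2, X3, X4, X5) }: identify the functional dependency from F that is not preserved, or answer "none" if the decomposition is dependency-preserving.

none

X1, X2, X5 → X4: restricted closure across fragments reaches X4.
X4 → X2, X5 lies within R2.
X3, X5 → X4 lies within R2.
X3 → X2 lies within R1.
X1 → X4, X5: restricted closure across fragments reaches X4, X5.
X1, X2, X4 → X3, X5: restricted closure across fragments reaches X3, X5.
Every dependency is enforceable on the fragments, so the decomposition is dependency-preserving.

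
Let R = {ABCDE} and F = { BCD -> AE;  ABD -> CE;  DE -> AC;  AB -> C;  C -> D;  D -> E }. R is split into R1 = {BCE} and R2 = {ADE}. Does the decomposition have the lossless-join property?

No

Common attributes: R1 ∩ R2 = {E}.
No dependency enlarges {E}, so (E)⁺ = {E}.
The closure contains neither all of R1 = {BCE} nor all of R2 = {ADE}, so the common attributes are not a superkey of either fragment. The join is lossy.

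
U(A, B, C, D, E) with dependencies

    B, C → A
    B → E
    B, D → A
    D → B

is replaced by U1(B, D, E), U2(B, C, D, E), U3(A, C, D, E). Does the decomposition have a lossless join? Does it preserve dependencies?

lossless but not dependency-preserving

Lossless test (chase): Rows 1 and 2 agree on B, D; apply B, D→A and equate their A entries. Rows 1 and 3 agree on D; apply D→B and equate their B entries. Rows 2 and 3 agree on B, C; apply B, C→A and equate their A entries. Row 2 is now all distinguished symbols — the join is lossless.
Dependency preservation: the restricted closure of {B, C} across the fragments never reaches {A}, so B, C → A cannot be enforced without a join — not preserved.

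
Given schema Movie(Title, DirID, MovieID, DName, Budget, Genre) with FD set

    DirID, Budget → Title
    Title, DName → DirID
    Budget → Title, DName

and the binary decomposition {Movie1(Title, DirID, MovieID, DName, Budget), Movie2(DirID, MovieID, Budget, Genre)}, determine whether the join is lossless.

Common attributes: Movie1 ∩ Movie2 = {DirID, MovieID, Budget}.
Closure of {DirID, MovieID, Budget}: DirID, Budget → Title applies, adding Title; Budget → Title, DName applies, adding DName. So (DirID, MovieID, Budget)⁺ = {Title, DirID, MovieID, DName, Budget}.
This closure contains every attribute of Movie1, so Movie1 ∩ Movie2 → Movie1. The join is lossless.

Yes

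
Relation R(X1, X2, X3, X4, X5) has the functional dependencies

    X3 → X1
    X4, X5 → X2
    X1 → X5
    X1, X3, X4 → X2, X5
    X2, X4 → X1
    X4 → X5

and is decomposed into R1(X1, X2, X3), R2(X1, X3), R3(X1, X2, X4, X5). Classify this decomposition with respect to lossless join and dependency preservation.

lossy but dependency-preserving

Lossless test (chase): Rows 1 and 2 agree on X1; apply X1→X5 and equate their X5 entries. Rows 1 and 3 agree on X1; apply X1→X5 and equate their X5 entries. No row becomes fully distinguished — the join is lossy.
Dependency preservation: X1, X3, X4 → X2, X5 is not contained in any single fragment, but the restricted closure of its left-hand side across the fragments still reaches the right-hand side; the remaining FDs each lie inside some fragment. All dependencies are preserved.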